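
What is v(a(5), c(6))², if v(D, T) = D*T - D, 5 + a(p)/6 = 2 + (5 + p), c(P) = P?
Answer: 44100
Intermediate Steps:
a(p) = 12 + 6*p (a(p) = -30 + 6*(2 + (5 + p)) = -30 + 6*(7 + p) = -30 + (42 + 6*p) = 12 + 6*p)
v(D, T) = -D + D*T
v(a(5), c(6))² = ((12 + 6*5)*(-1 + 6))² = ((12 + 30)*5)² = (42*5)² = 210² = 44100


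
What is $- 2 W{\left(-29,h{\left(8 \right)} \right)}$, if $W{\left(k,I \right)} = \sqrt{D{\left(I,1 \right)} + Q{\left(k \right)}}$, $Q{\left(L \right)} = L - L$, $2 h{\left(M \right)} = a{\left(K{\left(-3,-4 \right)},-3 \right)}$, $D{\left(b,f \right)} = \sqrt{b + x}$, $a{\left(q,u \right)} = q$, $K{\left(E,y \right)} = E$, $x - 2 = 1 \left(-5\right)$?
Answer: $- 2^{\frac{3}{4}} \sqrt{3} \sqrt{i} \approx -2.0598 - 2.0598 i$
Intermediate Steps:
$x = -3$ ($x = 2 + 1 \left(-5\right) = 2 - 5 = -3$)
$D{\left(b,f \right)} = \sqrt{-3 + b}$ ($D{\left(b,f \right)} = \sqrt{b - 3} = \sqrt{-3 + b}$)
$h{\left(M \right)} = - \frac{3}{2}$ ($h{\left(M \right)} = \frac{1}{2} \left(-3\right) = - \frac{3}{2}$)
$Q{\left(L \right)} = 0$
$W{\left(k,I \right)} = \sqrt[4]{-3 + I}$ ($W{\left(k,I \right)} = \sqrt{\sqrt{-3 + I} + 0} = \sqrt{\sqrt{-3 + I}} = \sqrt[4]{-3 + I}$)
$- 2 W{\left(-29,h{\left(8 \right)} \right)} = - 2 \sqrt[4]{-3 - \frac{3}{2}} = - 2 \sqrt[4]{- \frac{9}{2}} = - 2 \frac{\sqrt[4]{-1} \cdot 2^{\frac{3}{4}} \sqrt{3}}{2} = - \sqrt[4]{-1} \cdot 2^{\frac{3}{4}} \sqrt{3}$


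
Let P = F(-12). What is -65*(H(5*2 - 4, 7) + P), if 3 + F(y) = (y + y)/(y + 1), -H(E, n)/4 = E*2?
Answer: 34905/11 ≈ 3173.2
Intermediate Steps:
H(E, n) = -8*E (H(E, n) = -4*E*2 = -8*E)
F(y) = -3 + 2*y/(1 + y) (F(y) = -3 + (y + y)/(y + 1) = -3 + (2*y)/(1 + y) = -3 + 2*y/(1 + y))
P = -9/11 (P = (-3 - 1*(-12))/(1 - 12) = (-3 + 12)/(-11) = -1/11*9 = -9/11 ≈ -0.81818)
-65*(H(5*2 - 4, 7) + P) = -65*(-8*(5*2 - 4) - 9/11) = -65*(-8*(10 - 4) - 9/11) = -65*(-8*6 - 9/11) = -65*(-48 - 9/11) = -65*(-537/11) = 34905/11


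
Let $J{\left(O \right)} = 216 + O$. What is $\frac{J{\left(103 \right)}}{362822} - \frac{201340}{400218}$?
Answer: $- \frac{36461455969}{72603947598} \approx -0.5022$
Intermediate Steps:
$\frac{J{\left(103 \right)}}{362822} - \frac{201340}{400218} = \frac{216 + 103}{362822} - \frac{201340}{400218} = 319 \cdot \frac{1}{362822} - \frac{100670}{200109} = \frac{319}{362822} - \frac{100670}{200109} = - \frac{36461455969}{72603947598}$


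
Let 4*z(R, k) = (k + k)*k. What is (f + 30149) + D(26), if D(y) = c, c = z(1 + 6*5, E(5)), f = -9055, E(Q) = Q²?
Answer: 42813/2 ≈ 21407.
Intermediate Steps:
z(R, k) = k²/2 (z(R, k) = ((k + k)*k)/4 = ((2*k)*k)/4 = (2*k²)/4 = k²/2)
c = 625/2 (c = (5²)²/2 = (½)*25² = (½)*625 = 625/2 ≈ 312.50)
D(y) = 625/2
(f + 30149) + D(26) = (-9055 + 30149) + 625/2 = 21094 + 625/2 = 42813/2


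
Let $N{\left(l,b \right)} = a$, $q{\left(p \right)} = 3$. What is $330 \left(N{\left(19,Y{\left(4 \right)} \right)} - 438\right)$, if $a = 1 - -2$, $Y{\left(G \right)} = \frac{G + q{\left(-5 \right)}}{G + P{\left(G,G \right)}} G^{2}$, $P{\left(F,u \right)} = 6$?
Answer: $-143550$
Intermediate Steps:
$Y{\left(G \right)} = \frac{G^{2} \left(3 + G\right)}{6 + G}$ ($Y{\left(G \right)} = \frac{G + 3}{G + 6} G^{2} = \frac{3 + G}{6 + G} G^{2} = \frac{G^{2} \left(3 + G\right)}{6 + G}$)
$a = 3$ ($a = 1 + 2 = 3$)
$N{\left(l,b \right)} = 3$
$330 \left(N{\left(19,Y{\left(4 \right)} \right)} - 438\right) = 330 \left(3 - 438\right) = 330 \left(-435\right) = -143550$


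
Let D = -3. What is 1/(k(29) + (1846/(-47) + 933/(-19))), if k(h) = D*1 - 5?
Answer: -893/86069 ≈ -0.010375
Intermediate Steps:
k(h) = -8 (k(h) = -3*1 - 5 = -3 - 5 = -8)
1/(k(29) + (1846/(-47) + 933/(-19))) = 1/(-8 + (1846/(-47) + 933/(-19))) = 1/(-8 + (1846*(-1/47) + 933*(-1/19))) = 1/(-8 + (-1846/47 - 933/19)) = 1/(-8 - 78925/893) = 1/(-86069/893) = -893/86069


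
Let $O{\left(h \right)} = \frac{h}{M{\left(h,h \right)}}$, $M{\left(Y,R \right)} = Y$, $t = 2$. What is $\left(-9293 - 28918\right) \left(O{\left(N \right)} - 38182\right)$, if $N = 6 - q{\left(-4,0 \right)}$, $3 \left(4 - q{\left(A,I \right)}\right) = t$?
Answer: $1458934191$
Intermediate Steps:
$q{\left(A,I \right)} = \frac{10}{3}$ ($q{\left(A,I \right)} = 4 - \frac{2}{3} = \frac{10}{3}$)
$N = \frac{8}{3}$ ($N = 6 - \frac{10}{3} = \frac{8}{3} \approx 2.6667$)
$O{\left(h \right)} = 1$ ($O{\left(h \right)} = \frac{h}{h} = 1$)
$\left(-9293 - 28918\right) \left(O{\left(N \right)} - 38182\right) = \left(-9293 - 28918\right) \left(1 - 38182\right) = \left(-38211\right) \left(-38181\right) = 1458934191$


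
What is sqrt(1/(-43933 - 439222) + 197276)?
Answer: sqrt(46051863638552745)/483155 ≈ 444.16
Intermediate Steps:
sqrt(1/(-43933 - 439222) + 197276) = sqrt(1/(-483155) + 197276) = sqrt(-1/483155 + 197276) = sqrt(95314885779/483155) = sqrt(46051863638552745)/483155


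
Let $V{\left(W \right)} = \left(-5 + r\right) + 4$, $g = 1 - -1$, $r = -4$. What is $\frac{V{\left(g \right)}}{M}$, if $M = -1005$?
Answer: $\frac{1}{201} \approx 0.0049751$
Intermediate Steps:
$g = 2$ ($g = 1 + 1 = 2$)
$V{\left(W \right)} = -5$ ($V{\left(W \right)} = \left(-5 - 4\right) + 4 = -9 + 4 = -5$)
$\frac{V{\left(g \right)}}{M} = \frac{1}{-1005} \left(-5\right) = \left(- \frac{1}{1005}\right) \left(-5\right) = \frac{1}{201}$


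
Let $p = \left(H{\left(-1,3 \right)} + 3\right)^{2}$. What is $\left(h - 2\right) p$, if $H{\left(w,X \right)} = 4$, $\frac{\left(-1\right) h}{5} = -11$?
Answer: $2597$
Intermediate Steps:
$h = 55$ ($h = \left(-5\right) \left(-11\right) = 55$)
$p = 49$ ($p = \left(4 + 3\right)^{2} = 7^{2} = 49$)
$\left(h - 2\right) p = \left(55 - 2\right) 49 = 53 \cdot 49 = 2597$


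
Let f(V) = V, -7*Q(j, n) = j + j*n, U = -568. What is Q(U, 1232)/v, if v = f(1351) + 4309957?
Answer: 175086/7544789 ≈ 0.023206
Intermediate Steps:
Q(j, n) = -j/7 - j*n/7 (Q(j, n) = -(j + j*n)/7 = -j/7 - j*n/7)
v = 4311308 (v = 1351 + 4309957 = 4311308)
Q(U, 1232)/v = -⅐*(-568)*(1 + 1232)/4311308 = -⅐*(-568)*1233*(1/4311308) = (700344/7)*(1/4311308) = 175086/7544789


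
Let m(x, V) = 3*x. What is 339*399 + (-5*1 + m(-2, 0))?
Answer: 135250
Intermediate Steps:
339*399 + (-5*1 + m(-2, 0)) = 339*399 + (-5*1 + 3*(-2)) = 135261 + (-5 - 6) = 135261 - 11 = 135250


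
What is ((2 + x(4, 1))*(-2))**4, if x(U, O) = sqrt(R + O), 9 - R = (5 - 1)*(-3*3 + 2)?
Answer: 37952 + 5376*sqrt(38) ≈ 71092.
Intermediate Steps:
R = 37 (R = 9 - (5 - 1)*(-3*3 + 2) = 9 - 4*(-9 + 2) = 9 - 4*(-7) = 9 - 1*(-28) = 9 + 28 = 37)
x(U, O) = sqrt(37 + O)
((2 + x(4, 1))*(-2))**4 = ((2 + sqrt(37 + 1))*(-2))**4 = ((2 + sqrt(38))*(-2))**4 = (-4 - 2*sqrt(38))**4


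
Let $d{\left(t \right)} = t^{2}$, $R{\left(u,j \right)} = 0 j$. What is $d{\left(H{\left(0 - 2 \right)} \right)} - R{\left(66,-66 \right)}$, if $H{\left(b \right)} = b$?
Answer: $4$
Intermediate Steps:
$R{\left(u,j \right)} = 0$
$d{\left(H{\left(0 - 2 \right)} \right)} - R{\left(66,-66 \right)} = \left(0 - 2\right)^{2} - 0 = \left(0 - 2\right)^{2} + 0 = \left(-2\right)^{2} + 0 = 4 + 0 = 4$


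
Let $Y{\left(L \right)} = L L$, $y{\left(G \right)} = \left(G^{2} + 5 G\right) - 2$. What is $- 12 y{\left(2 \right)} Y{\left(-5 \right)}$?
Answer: $-3600$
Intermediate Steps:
$y{\left(G \right)} = -2 + G^{2} + 5 G$
$Y{\left(L \right)} = L^{2}$
$- 12 y{\left(2 \right)} Y{\left(-5 \right)} = - 12 \left(-2 + 2^{2} + 5 \cdot 2\right) \left(-5\right)^{2} = - 12 \left(-2 + 4 + 10\right) 25 = \left(-12\right) 12 \cdot 25 = \left(-144\right) 25 = -3600$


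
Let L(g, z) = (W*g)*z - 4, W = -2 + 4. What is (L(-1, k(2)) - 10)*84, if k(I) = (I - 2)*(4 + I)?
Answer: -1176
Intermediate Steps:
W = 2
k(I) = (-2 + I)*(4 + I)
L(g, z) = -4 + 2*g*z (L(g, z) = (2*g)*z - 4 = 2*g*z - 4 = -4 + 2*g*z)
(L(-1, k(2)) - 10)*84 = ((-4 + 2*(-1)*(-8 + 2² + 2*2)) - 10)*84 = ((-4 + 2*(-1)*(-8 + 4 + 4)) - 10)*84 = ((-4 + 2*(-1)*0) - 10)*84 = ((-4 + 0) - 10)*84 = (-4 - 10)*84 = -14*84 = -1176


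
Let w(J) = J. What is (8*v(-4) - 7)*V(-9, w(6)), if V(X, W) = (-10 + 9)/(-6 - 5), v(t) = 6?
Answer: 41/11 ≈ 3.7273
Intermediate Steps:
V(X, W) = 1/11 (V(X, W) = -1/(-11) = -1*(-1/11) = 1/11)
(8*v(-4) - 7)*V(-9, w(6)) = (8*6 - 7)*(1/11) = (48 - 7)*(1/11) = 41*(1/11) = 41/11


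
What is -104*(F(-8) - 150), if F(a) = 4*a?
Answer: 18928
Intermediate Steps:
-104*(F(-8) - 150) = -104*(4*(-8) - 150) = -104*(-32 - 150) = -104*(-182) = 18928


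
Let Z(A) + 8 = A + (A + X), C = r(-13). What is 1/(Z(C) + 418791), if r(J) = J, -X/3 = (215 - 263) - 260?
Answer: 1/419681 ≈ 2.3828e-6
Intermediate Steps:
X = 924 (X = -3*((215 - 263) - 260) = -3*(-48 - 260) = -3*(-308) = 924)
C = -13
Z(A) = 916 + 2*A (Z(A) = -8 + (A + (A + 924)) = -8 + (A + (924 + A)) = -8 + (924 + 2*A) = 916 + 2*A)
1/(Z(C) + 418791) = 1/((916 + 2*(-13)) + 418791) = 1/((916 - 26) + 418791) = 1/(890 + 418791) = 1/419681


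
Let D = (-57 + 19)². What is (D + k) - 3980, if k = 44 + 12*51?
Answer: -1880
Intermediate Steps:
D = 1444 (D = (-38)² = 1444)
k = 656 (k = 44 + 612 = 656)
(D + k) - 3980 = (1444 + 656) - 3980 = 2100 - 3980 = -1880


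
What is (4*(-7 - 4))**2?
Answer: 1936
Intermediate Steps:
(4*(-7 - 4))**2 = (4*(-11))**2 = (-44)**2 = 1936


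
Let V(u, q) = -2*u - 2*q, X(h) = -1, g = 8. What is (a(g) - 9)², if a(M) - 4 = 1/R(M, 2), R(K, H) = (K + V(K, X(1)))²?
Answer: 32041/1296 ≈ 24.723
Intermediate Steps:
V(u, q) = -2*q - 2*u
R(K, H) = (2 - K)² (R(K, H) = (K + (-2*(-1) - 2*K))² = (K + (2 - 2*K))² = (2 - K)²)
a(M) = 4 + (-2 + M)⁻² (a(M) = 4 + 1/((-2 + M)²) = 4 + (-2 + M)⁻²)
(a(g) - 9)² = ((4 + (-2 + 8)⁻²) - 9)² = ((4 + 6⁻²) - 9)² = ((4 + 1/36) - 9)² = (145/36 - 9)² = (-179/36)² = 32041/1296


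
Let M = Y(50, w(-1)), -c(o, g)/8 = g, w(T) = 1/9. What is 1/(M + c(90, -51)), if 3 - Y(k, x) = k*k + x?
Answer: -9/18802 ≈ -0.00047867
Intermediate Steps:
w(T) = ⅑
Y(k, x) = 3 - x - k² (Y(k, x) = 3 - (k*k + x) = 3 - (k² + x) = 3 - (x + k²) = 3 + (-x - k²) = 3 - x - k²)
c(o, g) = -8*g
M = -22474/9 (M = 3 - 1*⅑ - 1*50² = 3 - ⅑ - 1*2500 = 3 - ⅑ - 2500 = -22474/9 ≈ -2497.1)
1/(M + c(90, -51)) = 1/(-22474/9 - 8*(-51)) = 1/(-22474/9 + 408) = 1/(-18802/9) = -9/18802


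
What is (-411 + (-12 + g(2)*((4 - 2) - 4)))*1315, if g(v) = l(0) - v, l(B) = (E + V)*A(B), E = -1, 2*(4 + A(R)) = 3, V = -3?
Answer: -577285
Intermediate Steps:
A(R) = -5/2 (A(R) = -4 + (½)*3 = -4 + 3/2 = -5/2)
l(B) = 10 (l(B) = (-1 - 3)*(-5/2) = -4*(-5/2) = 10)
g(v) = 10 - v
(-411 + (-12 + g(2)*((4 - 2) - 4)))*1315 = (-411 + (-12 + (10 - 1*2)*((4 - 2) - 4)))*1315 = (-411 + (-12 + (10 - 2)*(2 - 4)))*1315 = (-411 + (-12 + 8*(-2)))*1315 = (-411 + (-12 - 16))*1315 = (-411 - 28)*1315 = -439*1315 = -577285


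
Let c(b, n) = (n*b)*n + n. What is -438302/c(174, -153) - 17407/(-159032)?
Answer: 11600909/6288732072 ≈ 0.0018447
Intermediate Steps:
c(b, n) = n + b*n² (c(b, n) = (b*n)*n + n = b*n² + n = n + b*n²)
-438302/c(174, -153) - 17407/(-159032) = -438302*(-1/(153*(1 + 174*(-153)))) - 17407/(-159032) = -438302*(-1/(153*(1 - 26622))) - 17407*(-1/159032) = -438302/((-153*(-26621))) + 169/1544 = -438302/4073013 + 169/1544 = 11600909/6288732072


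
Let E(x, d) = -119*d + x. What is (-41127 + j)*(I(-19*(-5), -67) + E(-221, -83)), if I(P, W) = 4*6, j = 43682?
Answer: 24732400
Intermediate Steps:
E(x, d) = x - 119*d
I(P, W) = 24
(-41127 + j)*(I(-19*(-5), -67) + E(-221, -83)) = (-41127 + 43682)*(24 + (-221 - 119*(-83))) = 2555*(24 + (-221 + 9877)) = 2555*(24 + 9656) = 2555*9680 = 24732400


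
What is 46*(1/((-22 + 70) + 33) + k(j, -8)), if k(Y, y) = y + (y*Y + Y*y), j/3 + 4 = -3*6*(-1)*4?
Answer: -12191426/81 ≈ -1.5051e+5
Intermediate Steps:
j = 204 (j = -12 + 3*(-3*6*(-1)*4) = -12 + 3*(-(-18)*4) = -12 + 3*(-3*(-24)) = -12 + 3*72 = -12 + 216 = 204)
k(Y, y) = y + 2*Y*y (k(Y, y) = y + (Y*y + Y*y) = y + 2*Y*y)
46*(1/((-22 + 70) + 33) + k(j, -8)) = 46*(1/((-22 + 70) + 33) - 8*(1 + 2*204)) = 46*(1/(48 + 33) - 8*(1 + 408)) = 46*(1/81 - 8*409) = 46*(1/81 - 3272) = 46*(-265031/81) = -12191426/81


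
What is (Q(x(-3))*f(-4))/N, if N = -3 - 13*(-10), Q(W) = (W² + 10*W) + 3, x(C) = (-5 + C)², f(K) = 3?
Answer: 14217/127 ≈ 111.94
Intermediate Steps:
Q(W) = 3 + W² + 10*W
N = 127 (N = -3 + 130 = 127)
(Q(x(-3))*f(-4))/N = ((3 + ((-5 - 3)²)² + 10*(-5 - 3)²)*3)/127 = ((3 + ((-8)²)² + 10*(-8)²)*3)*(1/127) = ((3 + 64² + 10*64)*3)*(1/127) = ((3 + 4096 + 640)*3)*(1/127) = (4739*3)*(1/127) = 14217*(1/127) = 14217/127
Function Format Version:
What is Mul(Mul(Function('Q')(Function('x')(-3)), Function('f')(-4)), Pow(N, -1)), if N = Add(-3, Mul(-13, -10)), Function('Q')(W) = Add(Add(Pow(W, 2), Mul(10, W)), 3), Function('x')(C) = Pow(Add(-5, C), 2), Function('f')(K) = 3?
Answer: Rational(14217, 127) ≈ 111.94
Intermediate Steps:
Function('Q')(W) = Add(3, Pow(W, 2), Mul(10, W))
N = 127 (N = Add(-3, 130) = 127)
Mul(Mul(Function('Q')(Function('x')(-3)), Function('f')(-4)), Pow(N, -1)) = Mul(Mul(Add(3, Pow(Pow(Add(-5, -3), 2), 2), Mul(10, Pow(Add(-5, -3), 2))), 3), Pow(127, -1)) = Mul(Mul(Add(3, Pow(Pow(-8, 2), 2), Mul(10, Pow(-8, 2))), 3), Rational(1, 127)) = Mul(Mul(Add(3, Pow(64, 2), Mul(10, 64)), 3), Rational(1, 127)) = Mul(Mul(Add(3, 4096, 640), 3), Rational(1, 127)) = Mul(Mul(4739, 3), Rational(1, 127)) = Mul(14217, Rational(1, 127)) = Rational(14217, 127)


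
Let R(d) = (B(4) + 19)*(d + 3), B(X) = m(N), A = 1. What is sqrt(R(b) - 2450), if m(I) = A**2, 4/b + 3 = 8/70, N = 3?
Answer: I*sqrt(24663190)/101 ≈ 49.17*I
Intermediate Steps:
b = -140/101 (b = 4/(-3 + 8/70) = 4/(-3 + 8*(1/70)) = 4/(-3 + 4/35) = 4/(-101/35) = 4*(-35/101) = -140/101 ≈ -1.3861)
m(I) = 1 (m(I) = 1**2 = 1)
B(X) = 1
R(d) = 60 + 20*d (R(d) = (1 + 19)*(d + 3) = 20*(3 + d) = 60 + 20*d)
sqrt(R(b) - 2450) = sqrt((60 + 20*(-140/101)) - 2450) = sqrt((60 - 2800/101) - 2450) = sqrt(3260/101 - 2450) = sqrt(-244190/101) = I*sqrt(24663190)/101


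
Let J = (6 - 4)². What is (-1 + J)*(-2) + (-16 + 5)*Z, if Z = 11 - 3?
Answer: -94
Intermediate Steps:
Z = 8
J = 4 (J = 2² = 4)
(-1 + J)*(-2) + (-16 + 5)*Z = (-1 + 4)*(-2) + (-16 + 5)*8 = 3*(-2) - 11*8 = -6 - 88 = -94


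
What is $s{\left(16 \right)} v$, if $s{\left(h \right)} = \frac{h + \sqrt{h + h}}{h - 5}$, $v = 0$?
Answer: $0$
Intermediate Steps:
$s{\left(h \right)} = \frac{h + \sqrt{2} \sqrt{h}}{-5 + h}$ ($s{\left(h \right)} = \frac{h + \sqrt{2 h}}{-5 + h} = \frac{h + \sqrt{2} \sqrt{h}}{-5 + h}$)
$s{\left(16 \right)} v = \frac{16 + \sqrt{2} \sqrt{16}}{-5 + 16} \cdot 0 = \frac{16 + \sqrt{2} \cdot 4}{11} \cdot 0 = \frac{16 + 4 \sqrt{2}}{11} \cdot 0 = \left(\frac{16}{11} + \frac{4 \sqrt{2}}{11}\right) 0 = 0$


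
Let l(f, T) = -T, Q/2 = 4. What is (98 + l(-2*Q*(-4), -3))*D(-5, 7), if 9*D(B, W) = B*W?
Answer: -3535/9 ≈ -392.78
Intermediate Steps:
Q = 8 (Q = 2*4 = 8)
D(B, W) = B*W/9 (D(B, W) = (B*W)/9 = B*W/9)
(98 + l(-2*Q*(-4), -3))*D(-5, 7) = (98 - 1*(-3))*((1/9)*(-5)*7) = (98 + 3)*(-35/9) = 101*(-35/9) = -3535/9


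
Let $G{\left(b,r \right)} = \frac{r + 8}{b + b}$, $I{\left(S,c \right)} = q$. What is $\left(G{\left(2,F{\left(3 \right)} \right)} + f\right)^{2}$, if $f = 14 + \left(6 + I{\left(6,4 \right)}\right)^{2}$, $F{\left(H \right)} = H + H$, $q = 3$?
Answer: $\frac{38809}{4} \approx 9702.3$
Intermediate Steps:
$F{\left(H \right)} = 2 H$
$I{\left(S,c \right)} = 3$
$G{\left(b,r \right)} = \frac{8 + r}{2 b}$
$f = 95$ ($f = 14 + \left(6 + 3\right)^{2} = 14 + 9^{2} = 14 + 81 = 95$)
$\left(G{\left(2,F{\left(3 \right)} \right)} + f\right)^{2} = \left(\frac{8 + 2 \cdot 3}{2 \cdot 2} + 95\right)^{2} = \left(\frac{1}{2} \cdot \frac{1}{2} \left(8 + 6\right) + 95\right)^{2} = \left(\frac{1}{2} \cdot \frac{1}{2} \cdot 14 + 95\right)^{2} = \left(\frac{7}{2} + 95\right)^{2} = \left(\frac{197}{2}\right)^{2} = \frac{38809}{4}$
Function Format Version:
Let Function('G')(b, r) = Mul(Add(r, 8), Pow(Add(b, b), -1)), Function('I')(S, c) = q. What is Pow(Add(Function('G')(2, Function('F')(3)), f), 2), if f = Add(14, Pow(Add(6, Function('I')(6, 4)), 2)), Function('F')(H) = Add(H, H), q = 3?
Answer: Rational(38809, 4) ≈ 9702.3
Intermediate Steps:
Function('F')(H) = Mul(2, H)
Function('I')(S, c) = 3
Function('G')(b, r) = Mul(Rational(1, 2), Pow(b, -1), Add(8, r)) (Function('G')(b, r) = Mul(Add(8, r), Pow(Mul(2, b), -1)) = Mul(Add(8, r), Mul(Rational(1, 2), Pow(b, -1))) = Mul(Rational(1, 2), Pow(b, -1), Add(8, r)))
f = 95 (f = Add(14, Pow(Add(6, 3), 2)) = Add(14, Pow(9, 2)) = Add(14, 81) = 95)
Pow(Add(Function('G')(2, Function('F')(3)), f), 2) = Pow(Add(Mul(Rational(1, 2), Pow(2, -1), Add(8, Mul(2, 3))), 95), 2) = Pow(Add(Mul(Rational(1, 2), Rational(1, 2), Add(8, 6)), 95), 2) = Pow(Add(Mul(Rational(1, 2), Rational(1, 2), 14), 95), 2) = Pow(Add(Rational(7, 2), 95), 2) = Pow(Rational(197, 2), 2) = Rational(38809, 4)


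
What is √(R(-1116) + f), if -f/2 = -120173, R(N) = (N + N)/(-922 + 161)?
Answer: √139191114418/761 ≈ 490.25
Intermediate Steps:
R(N) = -2*N/761 (R(N) = (2*N)/(-761) = (2*N)*(-1/761) = -2*N/761)
f = 240346 (f = -2*(-120173) = 240346)
√(R(-1116) + f) = √(-2/761*(-1116) + 240346) = √(2232/761 + 240346) = √(182905538/761) = √139191114418/761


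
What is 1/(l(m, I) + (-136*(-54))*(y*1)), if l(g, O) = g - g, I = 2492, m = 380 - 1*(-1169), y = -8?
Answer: -1/58752 ≈ -1.7021e-5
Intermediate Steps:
m = 1549 (m = 380 + 1169 = 1549)
l(g, O) = 0
1/(l(m, I) + (-136*(-54))*(y*1)) = 1/(0 + (-136*(-54))*(-8*1)) = 1/(0 + 7344*(-8)) = 1/(0 - 58752) = 1/(-58752) = -1/58752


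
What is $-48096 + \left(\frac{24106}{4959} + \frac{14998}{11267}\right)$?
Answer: $- \frac{141417072616}{2940687} \approx -48090.0$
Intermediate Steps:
$-48096 + \left(\frac{24106}{4959} + \frac{14998}{11267}\right) = -48096 + \frac{18209336}{2940687} = - \frac{141417072616}{2940687}$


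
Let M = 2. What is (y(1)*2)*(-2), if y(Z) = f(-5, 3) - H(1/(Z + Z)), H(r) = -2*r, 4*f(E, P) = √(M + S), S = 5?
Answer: -4 - √7 ≈ -6.6458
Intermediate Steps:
f(E, P) = √7/4 (f(E, P) = √(2 + 5)/4 = √7/4)
y(Z) = 1/Z + √7/4 (y(Z) = √7/4 - (-2)/(Z + Z) = √7/4 - (-2)/(2*Z) = √7/4 - (-2)*1/(2*Z) = √7/4 - (-1)/Z = √7/4 + 1/Z = 1/Z + √7/4)
(y(1)*2)*(-2) = ((1/1 + √7/4)*2)*(-2) = ((1 + √7/4)*2)*(-2) = (2 + √7/2)*(-2) = -4 - √7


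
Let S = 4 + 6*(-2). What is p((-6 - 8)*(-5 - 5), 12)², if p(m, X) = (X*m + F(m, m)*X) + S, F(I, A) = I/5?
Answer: 4032064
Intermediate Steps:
F(I, A) = I/5 (F(I, A) = I*(⅕) = I/5)
S = -8 (S = 4 - 12 = -8)
p(m, X) = -8 + 6*X*m/5 (p(m, X) = (X*m + (m/5)*X) - 8 = (X*m + X*m/5) - 8 = 6*X*m/5 - 8 = -8 + 6*X*m/5)
p((-6 - 8)*(-5 - 5), 12)² = (-8 + (6/5)*12*((-6 - 8)*(-5 - 5)))² = (-8 + (6/5)*12*(-14*(-10)))² = (-8 + (6/5)*12*140)² = (-8 + 2016)² = 2008² = 4032064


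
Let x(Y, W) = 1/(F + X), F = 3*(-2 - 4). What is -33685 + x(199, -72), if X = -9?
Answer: -909496/27 ≈ -33685.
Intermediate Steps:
F = -18 (F = 3*(-6) = -18)
x(Y, W) = -1/27 (x(Y, W) = 1/(-18 - 9) = 1/(-27) = -1/27)
-33685 + x(199, -72) = -33685 - 1/27 = -909496/27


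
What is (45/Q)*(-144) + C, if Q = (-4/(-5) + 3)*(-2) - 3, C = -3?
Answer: 32241/53 ≈ 608.32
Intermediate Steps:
Q = -53/5 (Q = (-⅕*(-4) + 3)*(-2) - 3 = (⅘ + 3)*(-2) - 3 = (19/5)*(-2) - 3 = -38/5 - 3 = -53/5 ≈ -10.600)
(45/Q)*(-144) + C = (45/(-53/5))*(-144) - 3 = (45*(-5/53))*(-144) - 3 = -225/53*(-144) - 3 = 32400/53 - 3 = 32241/53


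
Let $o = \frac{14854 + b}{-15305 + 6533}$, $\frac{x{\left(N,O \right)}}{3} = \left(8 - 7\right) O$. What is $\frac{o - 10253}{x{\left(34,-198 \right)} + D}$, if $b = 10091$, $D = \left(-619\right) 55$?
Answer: $\frac{29988087}{101284436} \approx 0.29608$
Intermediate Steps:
$D = -34045$
$x{\left(N,O \right)} = 3 O$ ($x{\left(N,O \right)} = 3 \left(8 - 7\right) O = 3 \cdot 1 O = 3 O$)
$o = - \frac{8315}{2924}$ ($o = \frac{14854 + 10091}{-15305 + 6533} = \frac{24945}{-8772} = 24945 \left(- \frac{1}{8772}\right) = - \frac{8315}{2924} \approx -2.8437$)
$\frac{o - 10253}{x{\left(34,-198 \right)} + D} = \frac{- \frac{8315}{2924} - 10253}{3 \left(-198\right) - 34045} = - \frac{29988087}{2924 \left(-594 - 34045\right)} = - \frac{29988087}{2924 \left(-34639\right)} = \left(- \frac{29988087}{2924}\right) \left(- \frac{1}{34639}\right) = \frac{29988087}{101284436}$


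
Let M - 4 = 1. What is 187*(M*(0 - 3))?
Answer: -2805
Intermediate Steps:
M = 5 (M = 4 + 1 = 5)
187*(M*(0 - 3)) = 187*(5*(0 - 3)) = 187*(5*(-3)) = 187*(-15) = -2805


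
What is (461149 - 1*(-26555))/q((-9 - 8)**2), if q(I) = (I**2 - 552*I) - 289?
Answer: -20321/3179 ≈ -6.3923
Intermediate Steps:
q(I) = -289 + I**2 - 552*I
(461149 - 1*(-26555))/q((-9 - 8)**2) = (461149 - 1*(-26555))/(-289 + ((-9 - 8)**2)**2 - 552*(-9 - 8)**2) = (461149 + 26555)/(-289 + ((-17)**2)**2 - 552*(-17)**2) = 487704/(-289 + 289**2 - 552*289) = 487704/(-289 + 83521 - 159528) = 487704/(-76296) = 487704*(-1/76296) = -20321/3179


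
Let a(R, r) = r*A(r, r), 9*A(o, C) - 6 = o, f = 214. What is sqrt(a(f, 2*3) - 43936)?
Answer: 34*I*sqrt(38) ≈ 209.59*I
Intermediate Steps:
A(o, C) = 2/3 + o/9
a(R, r) = r*(2/3 + r/9)
sqrt(a(f, 2*3) - 43936) = sqrt((2*3)*(6 + 2*3)/9 - 43936) = sqrt((1/9)*6*(6 + 6) - 43936) = sqrt((1/9)*6*12 - 43936) = sqrt(8 - 43936) = sqrt(-43928) = 34*I*sqrt(38)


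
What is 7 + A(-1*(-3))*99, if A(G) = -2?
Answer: -191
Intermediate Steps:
7 + A(-1*(-3))*99 = 7 - 2*99 = 7 - 198 = -191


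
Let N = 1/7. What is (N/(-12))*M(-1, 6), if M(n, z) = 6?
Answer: -1/14 ≈ -0.071429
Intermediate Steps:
N = 1/7 ≈ 0.14286
(N/(-12))*M(-1, 6) = ((1/7)/(-12))*6 = -1/12*1/7*6 = -1/84*6 = -1/14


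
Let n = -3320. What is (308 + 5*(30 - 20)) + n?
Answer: -2962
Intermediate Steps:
(308 + 5*(30 - 20)) + n = (308 + 5*(30 - 20)) - 3320 = (308 + 5*10) - 3320 = (308 + 50) - 3320 = 358 - 3320 = -2962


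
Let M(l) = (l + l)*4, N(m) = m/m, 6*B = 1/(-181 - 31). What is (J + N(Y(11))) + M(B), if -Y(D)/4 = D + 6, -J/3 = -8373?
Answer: 3994079/159 ≈ 25120.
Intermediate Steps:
J = 25119 (J = -3*(-8373) = 25119)
Y(D) = -24 - 4*D (Y(D) = -4*(D + 6) = -4*(6 + D) = -24 - 4*D)
B = -1/1272 (B = 1/(6*(-181 - 31)) = (1/6)/(-212) = (1/6)*(-1/212) = -1/1272 ≈ -0.00078616)
N(m) = 1
M(l) = 8*l (M(l) = (2*l)*4 = 8*l)
(J + N(Y(11))) + M(B) = (25119 + 1) + 8*(-1/1272) = 25120 - 1/159 = 3994079/159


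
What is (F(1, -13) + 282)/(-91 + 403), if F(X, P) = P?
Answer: 269/312 ≈ 0.86218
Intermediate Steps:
(F(1, -13) + 282)/(-91 + 403) = (-13 + 282)/(-91 + 403) = 269/312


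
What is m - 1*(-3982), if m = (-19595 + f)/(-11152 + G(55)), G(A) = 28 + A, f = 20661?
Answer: 44075692/11069 ≈ 3981.9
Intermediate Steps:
m = -1066/11069 (m = (-19595 + 20661)/(-11152 + (28 + 55)) = 1066/(-11152 + 83) = 1066/(-11069) = 1066*(-1/11069) = -1066/11069 ≈ -0.096305)
m - 1*(-3982) = -1066/11069 - 1*(-3982) = -1066/11069 + 3982 = 44075692/11069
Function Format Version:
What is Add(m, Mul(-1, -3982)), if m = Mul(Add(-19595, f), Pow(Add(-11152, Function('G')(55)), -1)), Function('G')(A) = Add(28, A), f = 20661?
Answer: Rational(44075692, 11069) ≈ 3981.9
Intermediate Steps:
m = Rational(-1066, 11069) (m = Mul(Add(-19595, 20661), Pow(Add(-11152, Add(28, 55)), -1)) = Mul(1066, Pow(Add(-11152, 83), -1)) = Mul(1066, Pow(-11069, -1)) = Mul(1066, Rational(-1, 11069)) = Rational(-1066, 11069) ≈ -0.096305)
Add(m, Mul(-1, -3982)) = Add(Rational(-1066, 11069), Mul(-1, -3982)) = Add(Rational(-1066, 11069), 3982) = Rational(44075692, 11069)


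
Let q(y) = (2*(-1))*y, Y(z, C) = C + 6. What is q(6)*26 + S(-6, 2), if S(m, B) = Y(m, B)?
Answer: -304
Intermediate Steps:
Y(z, C) = 6 + C
S(m, B) = 6 + B
q(y) = -2*y
q(6)*26 + S(-6, 2) = -2*6*26 + (6 + 2) = -12*26 + 8 = -312 + 8 = -304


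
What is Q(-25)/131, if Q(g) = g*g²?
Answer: -15625/131 ≈ -119.27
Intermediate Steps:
Q(g) = g³
Q(-25)/131 = (-25)³/131 = (1/131)*(-15625) = -15625/131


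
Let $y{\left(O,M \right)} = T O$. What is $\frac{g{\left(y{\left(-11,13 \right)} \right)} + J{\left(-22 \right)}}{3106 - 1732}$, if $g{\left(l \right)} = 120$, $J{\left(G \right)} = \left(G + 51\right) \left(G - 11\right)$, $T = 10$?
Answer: $- \frac{279}{458} \approx -0.60917$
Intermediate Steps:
$J{\left(G \right)} = \left(-11 + G\right) \left(51 + G\right)$ ($J{\left(G \right)} = \left(51 + G\right) \left(-11 + G\right) = \left(-11 + G\right) \left(51 + G\right)$)
$y{\left(O,M \right)} = 10 O$
$\frac{g{\left(y{\left(-11,13 \right)} \right)} + J{\left(-22 \right)}}{3106 - 1732} = \frac{120 + \left(-561 + \left(-22\right)^{2} + 40 \left(-22\right)\right)}{3106 - 1732} = \frac{120 - 957}{1374} = \left(120 - 957\right) \frac{1}{1374} = \left(-837\right) \frac{1}{1374} = - \frac{279}{458}$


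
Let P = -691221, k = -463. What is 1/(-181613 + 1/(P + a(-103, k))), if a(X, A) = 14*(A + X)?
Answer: -699145/126973820886 ≈ -5.5062e-6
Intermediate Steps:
a(X, A) = 14*A + 14*X
1/(-181613 + 1/(P + a(-103, k))) = 1/(-181613 + 1/(-691221 + (14*(-463) + 14*(-103)))) = 1/(-181613 + 1/(-691221 + (-6482 - 1442))) = 1/(-181613 + 1/(-691221 - 7924)) = 1/(-181613 + 1/(-699145)) = 1/(-181613 - 1/699145) = 1/(-126973820886/699145) = -699145/126973820886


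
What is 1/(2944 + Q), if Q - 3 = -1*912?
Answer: 1/2035 ≈ 0.00049140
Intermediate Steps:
Q = -909 (Q = 3 - 1*912 = 3 - 912 = -909)
1/(2944 + Q) = 1/(2944 - 909) = 1/2035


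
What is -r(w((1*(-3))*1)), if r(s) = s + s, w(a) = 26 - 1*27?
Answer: 2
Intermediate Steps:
w(a) = -1 (w(a) = 26 - 27 = -1)
r(s) = 2*s
-r(w((1*(-3))*1)) = -2*(-1) = -1*(-2) = 2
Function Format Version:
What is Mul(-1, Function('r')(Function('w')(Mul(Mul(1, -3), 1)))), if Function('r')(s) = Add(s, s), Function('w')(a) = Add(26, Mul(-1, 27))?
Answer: 2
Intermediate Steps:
Function('w')(a) = -1 (Function('w')(a) = Add(26, -27) = -1)
Function('r')(s) = Mul(2, s)
Mul(-1, Function('r')(Function('w')(Mul(Mul(1, -3), 1)))) = Mul(-1, Mul(2, -1)) = Mul(-1, -2) = 2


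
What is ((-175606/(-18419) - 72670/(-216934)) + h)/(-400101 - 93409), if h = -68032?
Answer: 135898264371169/985960766162230 ≈ 0.13783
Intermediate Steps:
((-175606/(-18419) - 72670/(-216934)) + h)/(-400101 - 93409) = ((-175606/(-18419) - 72670/(-216934)) - 68032)/(-400101 - 93409) = ((-175606*(-1/18419) - 72670*(-1/216934)) - 68032)/(-493510) = ((175606/18419 + 36335/108467) - 68032)*(-1/493510) = (19716710367/1997853673 - 68032)*(-1/493510) = -135898264371169/1997853673*(-1/493510) = 135898264371169/985960766162230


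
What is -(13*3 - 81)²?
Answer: -1764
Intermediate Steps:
-(13*3 - 81)² = -(39 - 81)² = -1*(-42)² = -1*1764 = -1764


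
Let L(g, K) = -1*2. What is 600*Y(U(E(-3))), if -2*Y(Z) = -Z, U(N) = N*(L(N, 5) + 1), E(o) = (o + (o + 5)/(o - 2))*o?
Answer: -3060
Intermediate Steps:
L(g, K) = -2
E(o) = o*(o + (5 + o)/(-2 + o)) (E(o) = (o + (5 + o)/(-2 + o))*o = o*(o + (5 + o)/(-2 + o)))
U(N) = -N (U(N) = N*(-2 + 1) = N*(-1) = -N)
Y(Z) = Z/2 (Y(Z) = -(-1)*Z/2 = Z/2)
600*Y(U(E(-3))) = 600*((-(-3)*(5 + (-3)**2 - 1*(-3))/(-2 - 3))/2) = 600*((-(-3)*(5 + 9 + 3)/(-5))/2) = 600*((-(-3)*(-1)*17/5)/2) = 600*((-1*51/5)/2) = 600*((1/2)*(-51/5)) = 600*(-51/10) = -3060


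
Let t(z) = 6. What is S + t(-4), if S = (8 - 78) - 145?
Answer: -209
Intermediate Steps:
S = -215 (S = -70 - 145 = -215)
S + t(-4) = -215 + 6 = -209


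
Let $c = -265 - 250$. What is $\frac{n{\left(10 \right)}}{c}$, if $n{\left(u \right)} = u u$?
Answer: $- \frac{20}{103} \approx -0.19417$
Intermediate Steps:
$n{\left(u \right)} = u^{2}$
$c = -515$ ($c = -265 - 250 = -515$)
$\frac{n{\left(10 \right)}}{c} = \frac{10^{2}}{-515} = 100 \left(- \frac{1}{515}\right) = - \frac{20}{103}$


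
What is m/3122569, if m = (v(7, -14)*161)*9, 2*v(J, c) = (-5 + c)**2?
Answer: 523089/6245138 ≈ 0.083759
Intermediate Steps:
v(J, c) = (-5 + c)**2/2
m = 523089/2 (m = (((-5 - 14)**2/2)*161)*9 = (((1/2)*(-19)**2)*161)*9 = (((1/2)*361)*161)*9 = ((361/2)*161)*9 = (58121/2)*9 = 523089/2 ≈ 2.6154e+5)
m/3122569 = (523089/2)/3122569 = (523089/2)*(1/3122569) = 523089/6245138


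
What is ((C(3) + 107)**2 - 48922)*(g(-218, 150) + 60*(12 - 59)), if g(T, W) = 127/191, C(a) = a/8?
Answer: 1288682137611/12224 ≈ 1.0542e+8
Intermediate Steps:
C(a) = a/8 (C(a) = a*(1/8) = a/8)
g(T, W) = 127/191 (g(T, W) = 127*(1/191) = 127/191)
((C(3) + 107)**2 - 48922)*(g(-218, 150) + 60*(12 - 59)) = (((1/8)*3 + 107)**2 - 48922)*(127/191 + 60*(12 - 59)) = ((3/8 + 107)**2 - 48922)*(127/191 + 60*(-47)) = ((859/8)**2 - 48922)*(127/191 - 2820) = (737881/64 - 48922)*(-538493/191) = -2393127/64*(-538493/191) = 1288682137611/12224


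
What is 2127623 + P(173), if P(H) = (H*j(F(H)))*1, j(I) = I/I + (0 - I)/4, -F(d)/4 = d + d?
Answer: 2187654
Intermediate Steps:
F(d) = -8*d (F(d) = -4*(d + d) = -8*d)
j(I) = 1 - I/4 (j(I) = 1 - I*(1/4) = 1 - I/4)
P(H) = H*(1 + 2*H) (P(H) = (H*(1 - (-2)*H))*1 = (H*(1 + 2*H))*1 = H*(1 + 2*H))
2127623 + P(173) = 2127623 + 173*(1 + 2*173) = 2127623 + 173*(1 + 346) = 2127623 + 173*347 = 2127623 + 60031 = 2187654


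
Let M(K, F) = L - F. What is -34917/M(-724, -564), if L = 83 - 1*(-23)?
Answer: -34917/670 ≈ -52.115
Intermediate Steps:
L = 106 (L = 83 + 23 = 106)
M(K, F) = 106 - F
-34917/M(-724, -564) = -34917/(106 - 1*(-564)) = -34917/(106 + 564) = -34917/670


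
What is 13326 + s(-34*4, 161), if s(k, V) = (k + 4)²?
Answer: 30750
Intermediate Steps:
s(k, V) = (4 + k)²
13326 + s(-34*4, 161) = 13326 + (4 - 34*4)² = 13326 + (4 - 136)² = 13326 + (-132)² = 13326 + 17424 = 30750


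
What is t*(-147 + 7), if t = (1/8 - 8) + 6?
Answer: 525/2 ≈ 262.50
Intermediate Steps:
t = -15/8 (t = (⅛ - 8) + 6 = -63/8 + 6 = -15/8 ≈ -1.8750)
t*(-147 + 7) = -15*(-147 + 7)/8 = -15/8*(-140) = 525/2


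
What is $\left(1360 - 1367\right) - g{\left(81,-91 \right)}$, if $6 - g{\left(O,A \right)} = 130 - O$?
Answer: $36$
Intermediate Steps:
$g{\left(O,A \right)} = -124 + O$ ($g{\left(O,A \right)} = 6 - \left(130 - O\right) = 6 + \left(-130 + O\right) = -124 + O$)
$\left(1360 - 1367\right) - g{\left(81,-91 \right)} = \left(1360 - 1367\right) - \left(-124 + 81\right) = \left(1360 - 1367\right) - -43 = -7 + 43 = 36$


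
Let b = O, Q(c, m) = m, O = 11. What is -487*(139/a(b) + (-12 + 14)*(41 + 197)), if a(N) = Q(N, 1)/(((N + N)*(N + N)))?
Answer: -32995224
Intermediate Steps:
b = 11
a(N) = 1/(4*N²) (a(N) = 1/((N + N)*(N + N)) = 1/((2*N)*(2*N)) = 1/(4*N²))
-487*(139/a(b) + (-12 + 14)*(41 + 197)) = -487*(139/(((¼)/11²)) + (-12 + 14)*(41 + 197)) = -487*(139/(((¼)*(1/121))) + 2*238) = -487*(139/(1/484) + 476) = -487*(139*484 + 476) = -487*(67276 + 476) = -487*67752 = -32995224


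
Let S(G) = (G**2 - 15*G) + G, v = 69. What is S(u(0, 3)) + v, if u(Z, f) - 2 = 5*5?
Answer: 420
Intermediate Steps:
u(Z, f) = 27 (u(Z, f) = 2 + 5*5 = 2 + 25 = 27)
S(G) = G**2 - 14*G
S(u(0, 3)) + v = 27*(-14 + 27) + 69 = 27*13 + 69 = 351 + 69 = 420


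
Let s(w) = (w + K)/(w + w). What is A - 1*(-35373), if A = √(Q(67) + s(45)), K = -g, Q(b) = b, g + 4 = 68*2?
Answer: 35373 + √59430/30 ≈ 35381.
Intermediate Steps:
g = 132 (g = -4 + 68*2 = -4 + 136 = 132)
K = -132 (K = -1*132 = -132)
s(w) = (-132 + w)/(2*w) (s(w) = (w - 132)/(w + w) = (-132 + w)/((2*w)) = (-132 + w)*(1/(2*w)) = (-132 + w)/(2*w))
A = √59430/30 (A = √(67 + (½)*(-132 + 45)/45) = √(67 + (½)*(1/45)*(-87)) = √(67 - 29/30) = √(1981/30) = √59430/30 ≈ 8.1261)
A - 1*(-35373) = √59430/30 - 1*(-35373) = √59430/30 + 35373 = 35373 + √59430/30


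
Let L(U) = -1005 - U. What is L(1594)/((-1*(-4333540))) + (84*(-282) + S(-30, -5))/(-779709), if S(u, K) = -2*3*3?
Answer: 33568145183/1126300046620 ≈ 0.029804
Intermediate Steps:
S(u, K) = -18 (S(u, K) = -6*3 = -18)
L(1594)/((-1*(-4333540))) + (84*(-282) + S(-30, -5))/(-779709) = (-1005 - 1*1594)/((-1*(-4333540))) + (84*(-282) - 18)/(-779709) = (-1005 - 1594)/4333540 + (-23688 - 18)*(-1/779709) = -2599*1/4333540 - 23706*(-1/779709) = -2599/4333540 + 7902/259903 = 33568145183/1126300046620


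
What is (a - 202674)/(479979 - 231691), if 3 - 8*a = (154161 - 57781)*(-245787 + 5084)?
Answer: 23197333751/1986304 ≈ 11679.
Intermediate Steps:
a = 23198955143/8 (a = 3/8 - (154161 - 57781)*(-245787 + 5084)/8 = 3/8 - 24095*(-240703)/2 = 3/8 - ⅛*(-23198955140) = 3/8 + 5799738785/2 = 23198955143/8 ≈ 2.8999e+9)
(a - 202674)/(479979 - 231691) = (23198955143/8 - 202674)/(479979 - 231691) = (23197333751/8)/248288 = (23197333751/8)*(1/248288) = 23197333751/1986304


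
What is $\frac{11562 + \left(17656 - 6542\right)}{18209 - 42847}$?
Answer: $- \frac{11338}{12319} \approx -0.92037$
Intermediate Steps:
$\frac{11562 + \left(17656 - 6542\right)}{18209 - 42847} = \frac{11562 + \left(17656 - 6542\right)}{-24638} = \left(11562 + 11114\right) \left(- \frac{1}{24638}\right) = 22676 \left(- \frac{1}{24638}\right) = - \frac{11338}{12319}$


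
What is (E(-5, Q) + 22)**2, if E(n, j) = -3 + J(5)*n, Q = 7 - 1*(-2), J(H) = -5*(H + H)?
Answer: 72361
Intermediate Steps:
J(H) = -10*H
Q = 9 (Q = 7 + 2 = 9)
E(n, j) = -3 - 50*n (E(n, j) = -3 + (-10*5)*n = -3 - 50*n)
(E(-5, Q) + 22)**2 = ((-3 - 50*(-5)) + 22)**2 = ((-3 + 250) + 22)**2 = (247 + 22)**2 = 269**2 = 72361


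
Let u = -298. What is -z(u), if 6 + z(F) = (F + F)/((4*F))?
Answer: 11/2 ≈ 5.5000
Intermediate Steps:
z(F) = -11/2 (z(F) = -6 + (F + F)/((4*F)) = -6 + (2*F)*(1/(4*F)) = -6 + ½ = -11/2)
-z(u) = -1*(-11/2) = 11/2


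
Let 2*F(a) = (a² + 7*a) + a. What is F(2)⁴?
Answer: 10000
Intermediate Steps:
F(a) = a²/2 + 4*a (F(a) = ((a² + 7*a) + a)/2 = (a² + 8*a)/2 = a²/2 + 4*a)
F(2)⁴ = ((½)*2*(8 + 2))⁴ = ((½)*2*10)⁴ = 10⁴ = 10000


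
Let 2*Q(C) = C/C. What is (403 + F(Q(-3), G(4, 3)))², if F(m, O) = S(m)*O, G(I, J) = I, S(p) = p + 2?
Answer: 170569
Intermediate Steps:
S(p) = 2 + p
Q(C) = ½ (Q(C) = (C/C)/2 = (½)*1 = ½)
F(m, O) = O*(2 + m) (F(m, O) = (2 + m)*O = O*(2 + m))
(403 + F(Q(-3), G(4, 3)))² = (403 + 4*(2 + ½))² = (403 + 4*(5/2))² = (403 + 10)² = 413² = 170569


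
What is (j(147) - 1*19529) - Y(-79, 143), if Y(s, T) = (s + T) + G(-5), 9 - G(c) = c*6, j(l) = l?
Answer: -19485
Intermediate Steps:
G(c) = 9 - 6*c (G(c) = 9 - c*6 = 9 - 6*c)
Y(s, T) = 39 + T + s (Y(s, T) = (s + T) + (9 - 6*(-5)) = (T + s) + (9 + 30) = (T + s) + 39 = 39 + T + s)
(j(147) - 1*19529) - Y(-79, 143) = (147 - 1*19529) - (39 + 143 - 79) = (147 - 19529) - 1*103 = -19382 - 103 = -19485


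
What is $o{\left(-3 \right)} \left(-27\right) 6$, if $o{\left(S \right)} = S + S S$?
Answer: $-972$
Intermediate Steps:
$o{\left(S \right)} = S + S^{2}$
$o{\left(-3 \right)} \left(-27\right) 6 = - 3 \left(1 - 3\right) \left(-27\right) 6 = \left(-3\right) \left(-2\right) \left(-27\right) 6 = 6 \left(-27\right) 6 = \left(-162\right) 6 = -972$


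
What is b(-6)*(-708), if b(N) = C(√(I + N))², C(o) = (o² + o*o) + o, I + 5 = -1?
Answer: -399312 + 67968*I*√3 ≈ -3.9931e+5 + 1.1772e+5*I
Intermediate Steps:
I = -6 (I = -5 - 1 = -6)
C(o) = o + 2*o² (C(o) = (o² + o²) + o = 2*o² + o = o + 2*o²)
b(N) = (1 + 2*√(-6 + N))²*(-6 + N) (b(N) = (√(-6 + N)*(1 + 2*√(-6 + N)))² = (1 + 2*√(-6 + N))²*(-6 + N))
b(-6)*(-708) = ((1 + 2*√(-6 - 6))²*(-6 - 6))*(-708) = ((1 + 2*√(-12))²*(-12))*(-708) = ((1 + 2*(2*I*√3))²*(-12))*(-708) = ((1 + 4*I*√3)²*(-12))*(-708) = -12*(1 + 4*I*√3)²*(-708) = 8496*(1 + 4*I*√3)²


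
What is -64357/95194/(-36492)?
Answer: 64357/3473819448 ≈ 1.8526e-5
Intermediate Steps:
-64357/95194/(-36492) = -64357*1/95194*(-1/36492) = -64357/95194*(-1/36492) = 64357/3473819448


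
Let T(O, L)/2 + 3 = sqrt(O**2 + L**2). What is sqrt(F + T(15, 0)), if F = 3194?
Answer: sqrt(3218) ≈ 56.727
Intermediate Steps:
T(O, L) = -6 + 2*sqrt(L**2 + O**2) (T(O, L) = -6 + 2*sqrt(O**2 + L**2) = -6 + 2*sqrt(L**2 + O**2))
sqrt(F + T(15, 0)) = sqrt(3194 + (-6 + 2*sqrt(0**2 + 15**2))) = sqrt(3194 + (-6 + 2*sqrt(0 + 225))) = sqrt(3194 + (-6 + 2*sqrt(225))) = sqrt(3194 + (-6 + 2*15)) = sqrt(3194 + (-6 + 30)) = sqrt(3194 + 24) = sqrt(3218)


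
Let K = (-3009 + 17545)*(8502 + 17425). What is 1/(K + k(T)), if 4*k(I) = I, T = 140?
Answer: 1/376874907 ≈ 2.6534e-9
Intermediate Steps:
k(I) = I/4
K = 376874872 (K = 14536*25927 = 376874872)
1/(K + k(T)) = 1/(376874872 + (¼)*140) = 1/(376874872 + 35) = 1/376874907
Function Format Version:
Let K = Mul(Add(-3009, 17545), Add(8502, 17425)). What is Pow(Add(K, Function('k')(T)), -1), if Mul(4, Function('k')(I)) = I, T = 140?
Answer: Rational(1, 376874907) ≈ 2.6534e-9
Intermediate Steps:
Function('k')(I) = Mul(Rational(1, 4), I)
K = 376874872 (K = Mul(14536, 25927) = 376874872)
Pow(Add(K, Function('k')(T)), -1) = Pow(Add(376874872, Mul(Rational(1, 4), 140)), -1) = Pow(Add(376874872, 35), -1) = Pow(376874907, -1) = Rational(1, 376874907)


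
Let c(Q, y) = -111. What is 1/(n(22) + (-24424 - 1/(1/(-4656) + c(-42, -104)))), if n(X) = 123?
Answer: -516817/12559165261 ≈ -4.1151e-5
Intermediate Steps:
1/(n(22) + (-24424 - 1/(1/(-4656) + c(-42, -104)))) = 1/(123 + (-24424 - 1/(1/(-4656) - 111))) = 1/(123 + (-24424 - 1/(-1/4656 - 111))) = 1/(123 + (-24424 - 1/(-516817/4656))) = 1/(123 + (-24424 - 1*(-4656/516817))) = 1/(123 + (-24424 + 4656/516817)) = 1/(123 - 12622733752/516817) = 1/(-12559165261/516817) = -516817/12559165261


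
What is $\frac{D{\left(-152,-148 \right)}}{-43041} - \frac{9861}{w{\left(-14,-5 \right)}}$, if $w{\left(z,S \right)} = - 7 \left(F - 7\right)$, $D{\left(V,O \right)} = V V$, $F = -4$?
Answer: $- \frac{426206309}{3314157} \approx -128.6$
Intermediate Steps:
$D{\left(V,O \right)} = V^{2}$
$w{\left(z,S \right)} = 77$ ($w{\left(z,S \right)} = - 7 \left(-4 - 7\right) = \left(-7\right) \left(-11\right) = 77$)
$\frac{D{\left(-152,-148 \right)}}{-43041} - \frac{9861}{w{\left(-14,-5 \right)}} = \frac{\left(-152\right)^{2}}{-43041} - \frac{9861}{77} = 23104 \left(- \frac{1}{43041}\right) - \frac{9861}{77} = - \frac{23104}{43041} - \frac{9861}{77} = - \frac{426206309}{3314157}$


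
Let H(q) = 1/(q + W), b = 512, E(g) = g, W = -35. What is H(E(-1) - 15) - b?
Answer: -26113/51 ≈ -512.02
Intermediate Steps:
H(q) = 1/(-35 + q) (H(q) = 1/(q - 35) = 1/(-35 + q))
H(E(-1) - 15) - b = 1/(-35 + (-1 - 15)) - 1*512 = 1/(-35 - 16) - 512 = 1/(-51) - 512 = -1/51 - 512 = -26113/51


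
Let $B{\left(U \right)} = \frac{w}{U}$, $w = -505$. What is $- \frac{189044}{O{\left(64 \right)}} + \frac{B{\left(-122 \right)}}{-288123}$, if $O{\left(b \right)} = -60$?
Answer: $\frac{184585742999}{58585010} \approx 3150.7$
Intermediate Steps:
$B{\left(U \right)} = - \frac{505}{U}$
$- \frac{189044}{O{\left(64 \right)}} + \frac{B{\left(-122 \right)}}{-288123} = - \frac{189044}{-60} + \frac{\left(-505\right) \frac{1}{-122}}{-288123} = \left(-189044\right) \left(- \frac{1}{60}\right) + \left(-505\right) \left(- \frac{1}{122}\right) \left(- \frac{1}{288123}\right) = \frac{47261}{15} + \frac{505}{122} \left(- \frac{1}{288123}\right) = \frac{47261}{15} - \frac{505}{35151006} = \frac{184585742999}{58585010}$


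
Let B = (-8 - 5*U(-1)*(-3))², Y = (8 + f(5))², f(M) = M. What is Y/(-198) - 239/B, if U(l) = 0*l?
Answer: -29069/6336 ≈ -4.5879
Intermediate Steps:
U(l) = 0
Y = 169 (Y = (8 + 5)² = 13² = 169)
B = 64 (B = (-8 - 5*0*(-3))² = (-8 + 0*(-3))² = (-8 + 0)² = (-8)² = 64)
Y/(-198) - 239/B = 169/(-198) - 239/64 = 169*(-1/198) - 239*1/64 = -169/198 - 239/64 = -29069/6336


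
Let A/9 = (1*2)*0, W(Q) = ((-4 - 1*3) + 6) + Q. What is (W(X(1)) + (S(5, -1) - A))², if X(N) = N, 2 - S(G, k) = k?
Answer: 9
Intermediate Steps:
S(G, k) = 2 - k
W(Q) = -1 + Q (W(Q) = ((-4 - 3) + 6) + Q = (-7 + 6) + Q = -1 + Q)
A = 0 (A = 9*((1*2)*0) = 9*(2*0) = 9*0 = 0)
(W(X(1)) + (S(5, -1) - A))² = ((-1 + 1) + ((2 - 1*(-1)) - 1*0))² = (0 + ((2 + 1) + 0))² = (0 + (3 + 0))² = (0 + 3)² = 3² = 9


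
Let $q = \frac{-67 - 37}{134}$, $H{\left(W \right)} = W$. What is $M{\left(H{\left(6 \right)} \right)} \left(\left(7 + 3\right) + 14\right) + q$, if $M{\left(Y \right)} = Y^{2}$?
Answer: $\frac{57836}{67} \approx 863.22$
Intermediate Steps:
$q = - \frac{52}{67}$ ($q = \left(-104\right) \frac{1}{134} = - \frac{52}{67} \approx -0.77612$)
$M{\left(H{\left(6 \right)} \right)} \left(\left(7 + 3\right) + 14\right) + q = 6^{2} \left(\left(7 + 3\right) + 14\right) - \frac{52}{67} = 36 \left(10 + 14\right) - \frac{52}{67} = 36 \cdot 24 - \frac{52}{67} = 864 - \frac{52}{67} = \frac{57836}{67}$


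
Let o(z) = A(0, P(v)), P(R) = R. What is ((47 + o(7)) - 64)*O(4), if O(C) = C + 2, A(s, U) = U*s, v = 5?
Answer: -102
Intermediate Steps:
o(z) = 0 (o(z) = 5*0 = 0)
O(C) = 2 + C
((47 + o(7)) - 64)*O(4) = ((47 + 0) - 64)*(2 + 4) = (47 - 64)*6 = -17*6 = -102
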